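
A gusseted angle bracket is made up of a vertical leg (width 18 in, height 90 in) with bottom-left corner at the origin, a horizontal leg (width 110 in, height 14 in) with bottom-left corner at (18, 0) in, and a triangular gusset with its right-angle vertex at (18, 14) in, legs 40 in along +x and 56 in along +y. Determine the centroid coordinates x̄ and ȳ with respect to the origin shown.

vertical leg: A = 18 × 90 = 1620.00, centroid at (9.00, 45.00).
horizontal leg: A = 110 × 14 = 1540.00, centroid at (73.00, 7.00).
gusset: A = ½·40·56 = 1120.00, centroid at (31.33, 32.67).
ΣA = 4280.00 in², ΣAx̄ = 162093.33 in³, ΣAȳ = 120266.67 in³.
x̄ = 162093.33/4280.00 = 37.87 in; ȳ = 120266.67/4280.00 = 28.10 in.

x̄ = 37.87 in, ȳ = 28.10 in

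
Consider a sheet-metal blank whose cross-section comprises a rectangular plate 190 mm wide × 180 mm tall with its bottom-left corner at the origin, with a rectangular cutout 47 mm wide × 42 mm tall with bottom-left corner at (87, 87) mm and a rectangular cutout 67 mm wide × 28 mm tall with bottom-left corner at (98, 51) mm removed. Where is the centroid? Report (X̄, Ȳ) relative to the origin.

plate: A = 190 × 180 = 34200.00, centroid at (95.00, 90.00).
hole 1: A = −(47 × 42) = -1974.00, centroid at (110.50, 108.00).
hole 2: A = −(67 × 28) = -1876.00, centroid at (131.50, 65.00).
ΣA = 30350.00 mm², ΣAX̄ = 2784179.00 mm³, ΣAȲ = 2742868.00 mm³.
X̄ = 2784179.00/30350.00 = 91.74 mm; Ȳ = 2742868.00/30350.00 = 90.37 mm.

X̄ = 91.74 mm, Ȳ = 90.37 mm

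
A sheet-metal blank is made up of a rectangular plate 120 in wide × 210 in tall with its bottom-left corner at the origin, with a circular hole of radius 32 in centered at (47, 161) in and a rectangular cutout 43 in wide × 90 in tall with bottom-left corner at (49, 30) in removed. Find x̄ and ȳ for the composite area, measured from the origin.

x̄ = 60.07 in, ȳ = 101.46 in

Part | A | x̄ᵢ | ȳᵢ | A·x̄ᵢ | A·ȳᵢ
plate | 25200.00 | 60.00 | 105.00 | 1512000.00 | 2646000.00
hole 1 | -3216.99 | 47.00 | 161.00 | -151198.57 | -517935.53
hole 2 | -3870.00 | 70.50 | 75.00 | -272835.00 | -290250.00
Σ | 18113.01 |  |  | 1087966.43 | 1837814.47
x̄ = 1087966.43 / 18113.01 = 60.07 in
ȳ = 1837814.47 / 18113.01 = 101.46 in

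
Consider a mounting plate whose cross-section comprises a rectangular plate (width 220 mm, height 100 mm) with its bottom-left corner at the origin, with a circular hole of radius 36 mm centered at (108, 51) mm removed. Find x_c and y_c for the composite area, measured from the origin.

plate: A = 220 × 100 = 22000.00, centroid at (110.00, 50.00).
hole: A = −π·36² = -4071.50, centroid at (108.00, 51.00).
ΣA = 17928.50 mm², ΣAx_c = 1980277.56 mm³, ΣAy_c = 892353.29 mm³.
x_c = 1980277.56/17928.50 = 110.45 mm; y_c = 892353.29/17928.50 = 49.77 mm.

x_c = 110.45 mm, y_c = 49.77 mm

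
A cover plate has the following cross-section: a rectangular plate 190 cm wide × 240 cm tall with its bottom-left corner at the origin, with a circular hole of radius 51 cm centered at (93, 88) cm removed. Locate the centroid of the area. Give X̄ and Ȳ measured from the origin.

plate: A = 190 × 240 = 45600.00, centroid at (95.00, 120.00).
hole: A = −π·51² = -8171.28, centroid at (93.00, 88.00).
ΣA = 37428.72 cm²
ΣAX̄ = (45600.00)(95.00) + (-8171.28)(93.00) = 3572070.73 cm³
ΣAȲ = (45600.00)(120.00) + (-8171.28)(88.00) = 4752927.14 cm³
X̄ = 3572070.73 / 37428.72 = 95.44 cm
Ȳ = 4752927.14 / 37428.72 = 126.99 cm

X̄ = 95.44 cm, Ȳ = 126.99 cm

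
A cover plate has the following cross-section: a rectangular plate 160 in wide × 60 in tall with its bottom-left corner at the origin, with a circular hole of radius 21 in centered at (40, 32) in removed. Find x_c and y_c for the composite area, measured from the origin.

x_c = 86.75 in, y_c = 29.66 in

plate: A = 160 × 60 = 9600.00, centroid at (80.00, 30.00).
hole: A = −π·21² = -1385.44, centroid at (40.00, 32.00).
ΣA = 8214.56 in², ΣAx_c = 712582.31 in³, ΣAy_c = 243665.84 in³.
x_c = 712582.31/8214.56 = 86.75 in; y_c = 243665.84/8214.56 = 29.66 in.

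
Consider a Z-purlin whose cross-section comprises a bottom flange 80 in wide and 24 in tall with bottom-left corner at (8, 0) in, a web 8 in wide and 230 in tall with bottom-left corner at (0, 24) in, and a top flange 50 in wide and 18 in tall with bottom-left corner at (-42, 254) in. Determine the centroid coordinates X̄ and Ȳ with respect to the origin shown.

bottom flange: A = 80 × 24 = 1920.00, centroid at (48.00, 12.00).
web: A = 8 × 230 = 1840.00, centroid at (4.00, 139.00).
top flange: A = 50 × 18 = 900.00, centroid at (-17.00, 263.00).
ΣA = 4660.00 in²
ΣAX̄ = (1920.00)(48.00) + (1840.00)(4.00) + (900.00)(-17.00) = 84220.00 in³
ΣAȲ = (1920.00)(12.00) + (1840.00)(139.00) + (900.00)(263.00) = 515500.00 in³
X̄ = 84220.00 / 4660.00 = 18.07 in
Ȳ = 515500.00 / 4660.00 = 110.62 in

X̄ = 18.07 in, Ȳ = 110.62 in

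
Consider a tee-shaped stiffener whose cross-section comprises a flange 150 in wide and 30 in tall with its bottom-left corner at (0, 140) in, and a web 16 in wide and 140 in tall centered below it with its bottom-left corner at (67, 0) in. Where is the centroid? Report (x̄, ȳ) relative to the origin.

x̄ = 75.00 in, ȳ = 126.75 in

Part | A | x̄ᵢ | ȳᵢ | A·x̄ᵢ | A·ȳᵢ
web | 2240.00 | 75.00 | 70.00 | 168000.00 | 156800.00
flange | 4500.00 | 75.00 | 155.00 | 337500.00 | 697500.00
Σ | 6740.00 |  |  | 505500.00 | 854300.00
x̄ = 505500.00 / 6740.00 = 75.00 in
ȳ = 854300.00 / 6740.00 = 126.75 in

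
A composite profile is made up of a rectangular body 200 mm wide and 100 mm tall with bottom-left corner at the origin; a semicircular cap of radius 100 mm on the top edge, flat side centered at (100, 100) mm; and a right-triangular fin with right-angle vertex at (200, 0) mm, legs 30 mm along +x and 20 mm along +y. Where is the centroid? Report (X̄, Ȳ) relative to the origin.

X̄ = 100.92 mm, Ȳ = 89.97 mm

rectangular body: A = 200 × 100 = 20000.00, centroid at (100.00, 50.00).
semicircular top: A = ½π·100² = 15707.96, centroid at (100.00, 142.44).
triangular fin: A = ½·30·20 = 300.00, centroid at (210.00, 6.67).
ΣA = 36007.96 mm², ΣAX̄ = 3633796.33 mm³, ΣAȲ = 3239462.99 mm³.
X̄ = 3633796.33/36007.96 = 100.92 mm; Ȳ = 3239462.99/36007.96 = 89.97 mm.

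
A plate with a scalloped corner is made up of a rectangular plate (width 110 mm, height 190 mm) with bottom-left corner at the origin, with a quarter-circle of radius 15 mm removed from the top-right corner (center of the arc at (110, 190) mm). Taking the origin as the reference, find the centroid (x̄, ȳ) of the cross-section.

x̄ = 54.59 mm, ȳ = 94.24 mm

plate: A = 110 × 190 = 20900.00, centroid at (55.00, 95.00).
removed quarter-circle: A = −¼π·15² = -176.71, centroid at (103.63, 183.63).
ΣA = 20723.29 mm², ΣAx̄ = 1131186.40 mm³, ΣAȳ = 1953049.23 mm³.
x̄ = 1131186.40/20723.29 = 54.59 mm; ȳ = 1953049.23/20723.29 = 94.24 mm.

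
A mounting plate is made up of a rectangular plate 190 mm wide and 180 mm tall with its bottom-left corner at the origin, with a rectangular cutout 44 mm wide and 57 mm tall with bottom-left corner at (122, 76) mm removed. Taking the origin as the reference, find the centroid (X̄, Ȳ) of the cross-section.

X̄ = 91.12 mm, Ȳ = 88.85 mm

plate: A = 190 × 180 = 34200.00, centroid at (95.00, 90.00).
hole: A = −(44 × 57) = -2508.00, centroid at (144.00, 104.50).
ΣA = 31692.00 mm²
ΣAX̄ = (34200.00)(95.00) + (-2508.00)(144.00) = 2887848.00 mm³
ΣAȲ = (34200.00)(90.00) + (-2508.00)(104.50) = 2815914.00 mm³
X̄ = 2887848.00 / 31692.00 = 91.12 mm
Ȳ = 2815914.00 / 31692.00 = 88.85 mm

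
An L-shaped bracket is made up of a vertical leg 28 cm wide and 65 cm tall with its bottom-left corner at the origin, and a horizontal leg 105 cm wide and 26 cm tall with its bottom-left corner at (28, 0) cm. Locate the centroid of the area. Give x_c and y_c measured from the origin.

x_c = 53.90 cm, y_c = 20.80 cm

vertical leg: A = 28 × 65 = 1820.00, centroid at (14.00, 32.50).
horizontal leg: A = 105 × 26 = 2730.00, centroid at (80.50, 13.00).
ΣA = 4550.00 cm², ΣAx_c = 245245.00 cm³, ΣAy_c = 94640.00 cm³.
x_c = 245245.00/4550.00 = 53.90 cm; y_c = 94640.00/4550.00 = 20.80 cm.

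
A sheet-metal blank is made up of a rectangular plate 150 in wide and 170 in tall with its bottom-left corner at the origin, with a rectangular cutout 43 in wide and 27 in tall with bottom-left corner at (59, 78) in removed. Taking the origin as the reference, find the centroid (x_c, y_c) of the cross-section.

plate: A = 150 × 170 = 25500.00, centroid at (75.00, 85.00).
hole: A = −(43 × 27) = -1161.00, centroid at (80.50, 91.50).
ΣA = 24339.00 in²
ΣAx_c = (25500.00)(75.00) + (-1161.00)(80.50) = 1819039.50 in³
ΣAy_c = (25500.00)(85.00) + (-1161.00)(91.50) = 2061268.50 in³
x_c = 1819039.50 / 24339.00 = 74.74 in
y_c = 2061268.50 / 24339.00 = 84.69 in

x_c = 74.74 in, y_c = 84.69 in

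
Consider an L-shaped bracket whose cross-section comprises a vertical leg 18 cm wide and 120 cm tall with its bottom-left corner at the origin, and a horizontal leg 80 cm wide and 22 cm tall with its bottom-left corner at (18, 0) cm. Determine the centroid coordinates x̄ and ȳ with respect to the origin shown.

Part | A | x̄ᵢ | ȳᵢ | A·x̄ᵢ | A·ȳᵢ
vertical leg | 2160.00 | 9.00 | 60.00 | 19440.00 | 129600.00
horizontal leg | 1760.00 | 58.00 | 11.00 | 102080.00 | 19360.00
Σ | 3920.00 |  |  | 121520.00 | 148960.00
x̄ = 121520.00 / 3920.00 = 31.00 cm
ȳ = 148960.00 / 3920.00 = 38.00 cm

x̄ = 31.00 cm, ȳ = 38.00 cm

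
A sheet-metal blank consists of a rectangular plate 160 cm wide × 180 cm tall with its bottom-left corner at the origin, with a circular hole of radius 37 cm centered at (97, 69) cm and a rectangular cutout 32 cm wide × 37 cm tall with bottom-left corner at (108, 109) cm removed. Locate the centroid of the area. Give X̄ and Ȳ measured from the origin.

plate: A = 160 × 180 = 28800.00, centroid at (80.00, 90.00).
hole 1: A = −π·37² = -4300.84, centroid at (97.00, 69.00).
hole 2: A = −(32 × 37) = -1184.00, centroid at (124.00, 127.50).
ΣA = 23315.16 cm², ΣAX̄ = 1740002.49 cm³, ΣAȲ = 2144282.02 cm³.
X̄ = 1740002.49/23315.16 = 74.63 cm; Ȳ = 2144282.02/23315.16 = 91.97 cm.

X̄ = 74.63 cm, Ȳ = 91.97 cm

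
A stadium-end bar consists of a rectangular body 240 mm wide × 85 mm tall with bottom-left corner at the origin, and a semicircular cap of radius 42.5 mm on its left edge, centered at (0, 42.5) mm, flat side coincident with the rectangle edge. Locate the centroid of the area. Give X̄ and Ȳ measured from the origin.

X̄ = 103.15 mm, Ȳ = 42.50 mm

rectangular body: A = 240 × 85 = 20400.00, centroid at (120.00, 42.50).
semicircular end: A = ½π·42.5² = 2837.25, centroid at (-18.04, 42.50).
ΣA = 23237.25 mm²
ΣAX̄ = (20400.00)(120.00) + (2837.25)(-18.04) = 2396822.92 mm³
ΣAȲ = (20400.00)(42.50) + (2837.25)(42.50) = 987583.16 mm³
X̄ = 2396822.92 / 23237.25 = 103.15 mm
Ȳ = 987583.16 / 23237.25 = 42.50 mm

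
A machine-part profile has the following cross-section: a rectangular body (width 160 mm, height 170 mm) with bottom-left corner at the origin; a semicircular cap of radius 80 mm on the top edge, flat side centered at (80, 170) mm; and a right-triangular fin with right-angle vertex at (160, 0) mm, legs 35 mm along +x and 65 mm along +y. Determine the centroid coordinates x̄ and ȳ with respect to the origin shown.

x̄ = 82.72 mm, ȳ = 114.27 mm

Part | A | x̄ᵢ | ȳᵢ | A·x̄ᵢ | A·ȳᵢ
rectangular body | 27200.00 | 80.00 | 85.00 | 2176000.00 | 2312000.00
semicircular top | 10053.10 | 80.00 | 203.95 | 804247.72 | 2050359.74
triangular fin | 1137.50 | 171.67 | 21.67 | 195270.83 | 24645.83
Σ | 38390.60 |  |  | 3175518.55 | 4387005.57
x̄ = 3175518.55 / 38390.60 = 82.72 mm
ȳ = 4387005.57 / 38390.60 = 114.27 mm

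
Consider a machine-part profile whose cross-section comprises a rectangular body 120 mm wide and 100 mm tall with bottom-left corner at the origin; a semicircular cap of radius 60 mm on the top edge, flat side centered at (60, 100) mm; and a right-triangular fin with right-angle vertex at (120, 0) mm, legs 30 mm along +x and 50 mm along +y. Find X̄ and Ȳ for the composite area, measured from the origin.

rectangular body: A = 120 × 100 = 12000.00, centroid at (60.00, 50.00).
semicircular top: A = ½π·60² = 5654.87, centroid at (60.00, 125.46).
triangular fin: A = ½·30·50 = 750.00, centroid at (130.00, 16.67).
ΣA = 18404.87 mm²
ΣAX̄ = (12000.00)(60.00) + (5654.87)(60.00) + (750.00)(130.00) = 1156792.01 mm³
ΣAȲ = (12000.00)(50.00) + (5654.87)(125.46) + (750.00)(16.67) = 1321986.68 mm³
X̄ = 1156792.01 / 18404.87 = 62.85 mm
Ȳ = 1321986.68 / 18404.87 = 71.83 mm

X̄ = 62.85 mm, Ȳ = 71.83 mm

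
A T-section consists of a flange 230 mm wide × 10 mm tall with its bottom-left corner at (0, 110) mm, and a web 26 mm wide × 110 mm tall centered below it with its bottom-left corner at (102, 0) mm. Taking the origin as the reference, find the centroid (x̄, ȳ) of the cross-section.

x̄ = 115.00 mm, ȳ = 81.74 mm

Part | A | x̄ᵢ | ȳᵢ | A·x̄ᵢ | A·ȳᵢ
web | 2860.00 | 115.00 | 55.00 | 328900.00 | 157300.00
flange | 2300.00 | 115.00 | 115.00 | 264500.00 | 264500.00
Σ | 5160.00 |  |  | 593400.00 | 421800.00
x̄ = 593400.00 / 5160.00 = 115.00 mm
ȳ = 421800.00 / 5160.00 = 81.74 mm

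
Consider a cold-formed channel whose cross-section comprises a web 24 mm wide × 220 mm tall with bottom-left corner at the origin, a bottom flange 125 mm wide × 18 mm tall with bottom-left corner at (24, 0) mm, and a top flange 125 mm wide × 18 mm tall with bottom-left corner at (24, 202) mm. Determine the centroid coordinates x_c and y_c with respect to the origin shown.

x_c = 46.28 mm, y_c = 110.00 mm

web: A = 24 × 220 = 5280.00, centroid at (12.00, 110.00).
bottom flange: A = 125 × 18 = 2250.00, centroid at (86.50, 9.00).
top flange: A = 125 × 18 = 2250.00, centroid at (86.50, 211.00).
ΣA = 9780.00 mm²
ΣAx_c = (5280.00)(12.00) + (2250.00)(86.50) + (2250.00)(86.50) = 452610.00 mm³
ΣAy_c = (5280.00)(110.00) + (2250.00)(9.00) + (2250.00)(211.00) = 1075800.00 mm³
x_c = 452610.00 / 9780.00 = 46.28 mm
y_c = 1075800.00 / 9780.00 = 110.00 mm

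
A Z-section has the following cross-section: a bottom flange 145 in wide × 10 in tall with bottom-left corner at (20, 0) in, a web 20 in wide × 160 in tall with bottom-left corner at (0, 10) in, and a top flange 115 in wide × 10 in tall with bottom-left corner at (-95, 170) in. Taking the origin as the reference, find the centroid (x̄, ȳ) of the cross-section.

bottom flange: A = 145 × 10 = 1450.00, centroid at (92.50, 5.00).
web: A = 20 × 160 = 3200.00, centroid at (10.00, 90.00).
top flange: A = 115 × 10 = 1150.00, centroid at (-37.50, 175.00).
ΣA = 5800.00 in²
ΣAx̄ = (1450.00)(92.50) + (3200.00)(10.00) + (1150.00)(-37.50) = 123000.00 in³
ΣAȳ = (1450.00)(5.00) + (3200.00)(90.00) + (1150.00)(175.00) = 496500.00 in³
x̄ = 123000.00 / 5800.00 = 21.21 in
ȳ = 496500.00 / 5800.00 = 85.60 in

x̄ = 21.21 in, ȳ = 85.60 in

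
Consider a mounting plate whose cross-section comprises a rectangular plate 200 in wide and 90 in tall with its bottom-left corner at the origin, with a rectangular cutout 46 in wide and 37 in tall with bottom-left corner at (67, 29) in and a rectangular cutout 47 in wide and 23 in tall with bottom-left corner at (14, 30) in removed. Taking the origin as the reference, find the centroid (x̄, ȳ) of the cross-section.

Part | A | x̄ᵢ | ȳᵢ | A·x̄ᵢ | A·ȳᵢ
plate | 18000.00 | 100.00 | 45.00 | 1800000.00 | 810000.00
hole 1 | -1702.00 | 90.00 | 47.50 | -153180.00 | -80845.00
hole 2 | -1081.00 | 37.50 | 41.50 | -40537.50 | -44861.50
Σ | 15217.00 |  |  | 1606282.50 | 684293.50
x̄ = 1606282.50 / 15217.00 = 105.56 in
ȳ = 684293.50 / 15217.00 = 44.97 in

x̄ = 105.56 in, ȳ = 44.97 in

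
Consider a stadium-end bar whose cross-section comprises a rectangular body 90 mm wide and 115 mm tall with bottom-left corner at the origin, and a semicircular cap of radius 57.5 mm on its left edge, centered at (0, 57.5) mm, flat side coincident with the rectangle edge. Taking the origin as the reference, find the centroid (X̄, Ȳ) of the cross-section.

X̄ = 21.81 mm, Ȳ = 57.50 mm

Part | A | x̄ᵢ | ȳᵢ | A·x̄ᵢ | A·ȳᵢ
rectangular body | 10350.00 | 45.00 | 57.50 | 465750.00 | 595125.00
semicircular end | 5193.45 | -24.40 | 57.50 | -126739.58 | 298623.11
Σ | 15543.45 |  |  | 339010.42 | 893748.11
X̄ = 339010.42 / 15543.45 = 21.81 mm
Ȳ = 893748.11 / 15543.45 = 57.50 mm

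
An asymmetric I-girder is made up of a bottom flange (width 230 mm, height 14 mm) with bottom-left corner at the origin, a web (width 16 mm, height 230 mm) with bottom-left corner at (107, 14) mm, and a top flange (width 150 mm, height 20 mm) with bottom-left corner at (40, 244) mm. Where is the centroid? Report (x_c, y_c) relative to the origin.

x_c = 115.00 mm, y_c = 127.20 mm

bottom flange: A = 230 × 14 = 3220.00, centroid at (115.00, 7.00).
web: A = 16 × 230 = 3680.00, centroid at (115.00, 129.00).
top flange: A = 150 × 20 = 3000.00, centroid at (115.00, 254.00).
ΣA = 9900.00 mm²
ΣAx_c = (3220.00)(115.00) + (3680.00)(115.00) + (3000.00)(115.00) = 1138500.00 mm³
ΣAy_c = (3220.00)(7.00) + (3680.00)(129.00) + (3000.00)(254.00) = 1259260.00 mm³
x_c = 1138500.00 / 9900.00 = 115.00 mm
y_c = 1259260.00 / 9900.00 = 127.20 mm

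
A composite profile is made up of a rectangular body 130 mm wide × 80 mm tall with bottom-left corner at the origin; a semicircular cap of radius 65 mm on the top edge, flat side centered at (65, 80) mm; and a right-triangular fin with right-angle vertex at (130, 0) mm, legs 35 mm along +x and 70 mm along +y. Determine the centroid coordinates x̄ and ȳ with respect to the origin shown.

x̄ = 70.14 mm, ȳ = 63.44 mm

rectangular body: A = 130 × 80 = 10400.00, centroid at (65.00, 40.00).
semicircular top: A = ½π·65² = 6636.61, centroid at (65.00, 107.59).
triangular fin: A = ½·35·70 = 1225.00, centroid at (141.67, 23.33).
ΣA = 18261.61 mm², ΣAx̄ = 1280921.61 mm³, ΣAȳ = 1158595.83 mm³.
x̄ = 1280921.61/18261.61 = 70.14 mm; ȳ = 1158595.83/18261.61 = 63.44 mm.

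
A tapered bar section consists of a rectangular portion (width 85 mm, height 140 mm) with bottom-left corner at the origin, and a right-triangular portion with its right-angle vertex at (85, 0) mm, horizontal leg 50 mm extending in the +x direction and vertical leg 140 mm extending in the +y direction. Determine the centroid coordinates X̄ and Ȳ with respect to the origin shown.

rectangular portion: A = 85 × 140 = 11900.00, centroid at (42.50, 70.00).
triangular portion: A = ½·50·140 = 3500.00, centroid at (101.67, 46.67).
ΣA = 15400.00 mm²
ΣAX̄ = (11900.00)(42.50) + (3500.00)(101.67) = 861583.33 mm³
ΣAȲ = (11900.00)(70.00) + (3500.00)(46.67) = 996333.33 mm³
X̄ = 861583.33 / 15400.00 = 55.95 mm
Ȳ = 996333.33 / 15400.00 = 64.70 mm

X̄ = 55.95 mm, Ȳ = 64.70 mm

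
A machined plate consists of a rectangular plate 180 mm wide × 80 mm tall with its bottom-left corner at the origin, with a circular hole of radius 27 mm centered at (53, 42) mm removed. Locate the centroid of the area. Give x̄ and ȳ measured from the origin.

plate: A = 180 × 80 = 14400.00, centroid at (90.00, 40.00).
hole: A = −π·27² = -2290.22, centroid at (53.00, 42.00).
ΣA = 12109.78 mm², ΣAx̄ = 1174618.28 mm³, ΣAȳ = 479810.72 mm³.
x̄ = 1174618.28/12109.78 = 97.00 mm; ȳ = 479810.72/12109.78 = 39.62 mm.

x̄ = 97.00 mm, ȳ = 39.62 mm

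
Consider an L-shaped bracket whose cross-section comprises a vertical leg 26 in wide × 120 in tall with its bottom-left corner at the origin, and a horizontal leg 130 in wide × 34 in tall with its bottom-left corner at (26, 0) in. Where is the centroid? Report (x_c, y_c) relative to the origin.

x_c = 58.72 in, y_c = 34.79 in

Part | A | x̄ᵢ | ȳᵢ | A·x̄ᵢ | A·ȳᵢ
vertical leg | 3120.00 | 13.00 | 60.00 | 40560.00 | 187200.00
horizontal leg | 4420.00 | 91.00 | 17.00 | 402220.00 | 75140.00
Σ | 7540.00 |  |  | 442780.00 | 262340.00
x_c = 442780.00 / 7540.00 = 58.72 in
y_c = 262340.00 / 7540.00 = 34.79 in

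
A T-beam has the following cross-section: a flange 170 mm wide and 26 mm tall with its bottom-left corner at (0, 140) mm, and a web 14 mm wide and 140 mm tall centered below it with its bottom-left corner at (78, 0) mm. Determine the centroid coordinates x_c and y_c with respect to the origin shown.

web: A = 14 × 140 = 1960.00, centroid at (85.00, 70.00).
flange: A = 170 × 26 = 4420.00, centroid at (85.00, 153.00).
ΣA = 6380.00 mm²
ΣAx_c = (1960.00)(85.00) + (4420.00)(85.00) = 542300.00 mm³
ΣAy_c = (1960.00)(70.00) + (4420.00)(153.00) = 813460.00 mm³
x_c = 542300.00 / 6380.00 = 85.00 mm
y_c = 813460.00 / 6380.00 = 127.50 mm

x_c = 85.00 mm, y_c = 127.50 mm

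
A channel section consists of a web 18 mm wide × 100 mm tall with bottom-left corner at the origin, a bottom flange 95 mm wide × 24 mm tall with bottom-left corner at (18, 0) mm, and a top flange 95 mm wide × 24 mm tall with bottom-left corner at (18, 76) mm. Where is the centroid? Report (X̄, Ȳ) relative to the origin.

X̄ = 49.51 mm, Ȳ = 50.00 mm

web: A = 18 × 100 = 1800.00, centroid at (9.00, 50.00).
bottom flange: A = 95 × 24 = 2280.00, centroid at (65.50, 12.00).
top flange: A = 95 × 24 = 2280.00, centroid at (65.50, 88.00).
ΣA = 6360.00 mm²
ΣAX̄ = (1800.00)(9.00) + (2280.00)(65.50) + (2280.00)(65.50) = 314880.00 mm³
ΣAȲ = (1800.00)(50.00) + (2280.00)(12.00) + (2280.00)(88.00) = 318000.00 mm³
X̄ = 314880.00 / 6360.00 = 49.51 mm
Ȳ = 318000.00 / 6360.00 = 50.00 mm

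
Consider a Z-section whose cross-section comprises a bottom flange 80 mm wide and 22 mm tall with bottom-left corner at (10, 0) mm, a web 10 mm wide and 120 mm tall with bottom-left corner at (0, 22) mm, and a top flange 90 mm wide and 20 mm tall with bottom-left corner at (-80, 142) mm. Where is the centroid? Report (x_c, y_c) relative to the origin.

bottom flange: A = 80 × 22 = 1760.00, centroid at (50.00, 11.00).
web: A = 10 × 120 = 1200.00, centroid at (5.00, 82.00).
top flange: A = 90 × 20 = 1800.00, centroid at (-35.00, 152.00).
ΣA = 4760.00 mm²
ΣAx_c = (1760.00)(50.00) + (1200.00)(5.00) + (1800.00)(-35.00) = 31000.00 mm³
ΣAy_c = (1760.00)(11.00) + (1200.00)(82.00) + (1800.00)(152.00) = 391360.00 mm³
x_c = 31000.00 / 4760.00 = 6.51 mm
y_c = 391360.00 / 4760.00 = 82.22 mm

x_c = 6.51 mm, y_c = 82.22 mm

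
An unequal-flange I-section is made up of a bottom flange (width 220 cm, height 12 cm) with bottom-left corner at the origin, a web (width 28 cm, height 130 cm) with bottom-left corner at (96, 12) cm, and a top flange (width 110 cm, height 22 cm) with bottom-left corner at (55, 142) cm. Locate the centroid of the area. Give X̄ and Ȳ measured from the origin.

X̄ = 110.00 cm, Ȳ = 76.60 cm

Part | A | x̄ᵢ | ȳᵢ | A·x̄ᵢ | A·ȳᵢ
bottom flange | 2640.00 | 110.00 | 6.00 | 290400.00 | 15840.00
web | 3640.00 | 110.00 | 77.00 | 400400.00 | 280280.00
top flange | 2420.00 | 110.00 | 153.00 | 266200.00 | 370260.00
Σ | 8700.00 |  |  | 957000.00 | 666380.00
X̄ = 957000.00 / 8700.00 = 110.00 cm
Ȳ = 666380.00 / 8700.00 = 76.60 cm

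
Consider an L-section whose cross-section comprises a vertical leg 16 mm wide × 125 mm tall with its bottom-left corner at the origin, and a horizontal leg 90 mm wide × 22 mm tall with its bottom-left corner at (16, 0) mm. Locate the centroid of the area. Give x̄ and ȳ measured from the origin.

x̄ = 34.37 mm, ȳ = 36.88 mm

vertical leg: A = 16 × 125 = 2000.00, centroid at (8.00, 62.50).
horizontal leg: A = 90 × 22 = 1980.00, centroid at (61.00, 11.00).
ΣA = 3980.00 mm², ΣAx̄ = 136780.00 mm³, ΣAȳ = 146780.00 mm³.
x̄ = 136780.00/3980.00 = 34.37 mm; ȳ = 146780.00/3980.00 = 36.88 mm.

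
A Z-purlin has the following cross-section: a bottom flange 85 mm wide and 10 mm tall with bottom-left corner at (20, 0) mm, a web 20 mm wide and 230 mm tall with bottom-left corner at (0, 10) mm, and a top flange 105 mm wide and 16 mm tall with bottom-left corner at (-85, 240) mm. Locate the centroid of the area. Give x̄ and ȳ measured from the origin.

bottom flange: A = 85 × 10 = 850.00, centroid at (62.50, 5.00).
web: A = 20 × 230 = 4600.00, centroid at (10.00, 125.00).
top flange: A = 105 × 16 = 1680.00, centroid at (-32.50, 248.00).
ΣA = 7130.00 mm², ΣAx̄ = 44525.00 mm³, ΣAȳ = 995890.00 mm³.
x̄ = 44525.00/7130.00 = 6.24 mm; ȳ = 995890.00/7130.00 = 139.68 mm.

x̄ = 6.24 mm, ȳ = 139.68 mm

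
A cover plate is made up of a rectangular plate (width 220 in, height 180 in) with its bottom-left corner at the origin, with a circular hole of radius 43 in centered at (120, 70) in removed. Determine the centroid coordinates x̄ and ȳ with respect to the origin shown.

Part | A | x̄ᵢ | ȳᵢ | A·x̄ᵢ | A·ȳᵢ
plate | 39600.00 | 110.00 | 90.00 | 4356000.00 | 3564000.00
hole | -5808.80 | 120.00 | 70.00 | -697056.58 | -406616.34
Σ | 33791.20 |  |  | 3658943.42 | 3157383.66
x̄ = 3658943.42 / 33791.20 = 108.28 in
ȳ = 3157383.66 / 33791.20 = 93.44 in

x̄ = 108.28 in, ȳ = 93.44 in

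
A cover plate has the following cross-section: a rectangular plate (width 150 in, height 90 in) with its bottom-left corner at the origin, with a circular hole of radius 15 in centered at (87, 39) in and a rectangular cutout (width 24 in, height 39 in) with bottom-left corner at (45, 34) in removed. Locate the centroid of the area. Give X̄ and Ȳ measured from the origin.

plate: A = 150 × 90 = 13500.00, centroid at (75.00, 45.00).
hole 1: A = −π·15² = -706.86, centroid at (87.00, 39.00).
hole 2: A = −(24 × 39) = -936.00, centroid at (57.00, 53.50).
ΣA = 11857.14 in²
ΣAX̄ = (13500.00)(75.00) + (-706.86)(87.00) + (-936.00)(57.00) = 897651.32 in³
ΣAȲ = (13500.00)(45.00) + (-706.86)(39.00) + (-936.00)(53.50) = 529856.52 in³
X̄ = 897651.32 / 11857.14 = 75.71 in
Ȳ = 529856.52 / 11857.14 = 44.69 in

X̄ = 75.71 in, Ȳ = 44.69 in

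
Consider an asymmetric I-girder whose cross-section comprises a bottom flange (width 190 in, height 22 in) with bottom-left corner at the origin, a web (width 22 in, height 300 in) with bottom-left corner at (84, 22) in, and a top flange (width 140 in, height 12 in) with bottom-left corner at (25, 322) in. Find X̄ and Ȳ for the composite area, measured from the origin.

Part | A | x̄ᵢ | ȳᵢ | A·x̄ᵢ | A·ȳᵢ
bottom flange | 4180.00 | 95.00 | 11.00 | 397100.00 | 45980.00
web | 6600.00 | 95.00 | 172.00 | 627000.00 | 1135200.00
top flange | 1680.00 | 95.00 | 328.00 | 159600.00 | 551040.00
Σ | 12460.00 |  |  | 1183700.00 | 1732220.00
X̄ = 1183700.00 / 12460.00 = 95.00 in
Ȳ = 1732220.00 / 12460.00 = 139.02 in

X̄ = 95.00 in, Ȳ = 139.02 in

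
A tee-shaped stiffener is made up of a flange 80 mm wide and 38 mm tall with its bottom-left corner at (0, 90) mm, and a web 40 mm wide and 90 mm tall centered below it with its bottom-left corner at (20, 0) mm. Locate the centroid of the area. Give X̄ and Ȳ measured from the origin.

web: A = 40 × 90 = 3600.00, centroid at (40.00, 45.00).
flange: A = 80 × 38 = 3040.00, centroid at (40.00, 109.00).
ΣA = 6640.00 mm²
ΣAX̄ = (3600.00)(40.00) + (3040.00)(40.00) = 265600.00 mm³
ΣAȲ = (3600.00)(45.00) + (3040.00)(109.00) = 493360.00 mm³
X̄ = 265600.00 / 6640.00 = 40.00 mm
Ȳ = 493360.00 / 6640.00 = 74.30 mm

X̄ = 40.00 mm, Ȳ = 74.30 mm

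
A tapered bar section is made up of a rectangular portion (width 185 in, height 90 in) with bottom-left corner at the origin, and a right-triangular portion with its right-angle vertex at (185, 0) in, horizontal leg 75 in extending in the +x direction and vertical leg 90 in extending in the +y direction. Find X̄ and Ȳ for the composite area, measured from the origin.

rectangular portion: A = 185 × 90 = 16650.00, centroid at (92.50, 45.00).
triangular portion: A = ½·75·90 = 3375.00, centroid at (210.00, 30.00).
ΣA = 20025.00 in², ΣAX̄ = 2248875.00 in³, ΣAȲ = 850500.00 in³.
X̄ = 2248875.00/20025.00 = 112.30 in; Ȳ = 850500.00/20025.00 = 42.47 in.

X̄ = 112.30 in, Ȳ = 42.47 in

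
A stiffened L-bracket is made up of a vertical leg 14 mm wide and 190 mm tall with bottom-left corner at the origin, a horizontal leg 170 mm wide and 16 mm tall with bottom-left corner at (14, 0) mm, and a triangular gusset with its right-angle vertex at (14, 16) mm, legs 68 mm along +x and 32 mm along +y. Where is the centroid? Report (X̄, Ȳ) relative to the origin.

X̄ = 50.68 mm, Ȳ = 46.92 mm

vertical leg: A = 14 × 190 = 2660.00, centroid at (7.00, 95.00).
horizontal leg: A = 170 × 16 = 2720.00, centroid at (99.00, 8.00).
gusset: A = ½·68·32 = 1088.00, centroid at (36.67, 26.67).
ΣA = 6468.00 mm²
ΣAX̄ = (2660.00)(7.00) + (2720.00)(99.00) + (1088.00)(36.67) = 327793.33 mm³
ΣAȲ = (2660.00)(95.00) + (2720.00)(8.00) + (1088.00)(26.67) = 303473.33 mm³
X̄ = 327793.33 / 6468.00 = 50.68 mm
Ȳ = 303473.33 / 6468.00 = 46.92 mm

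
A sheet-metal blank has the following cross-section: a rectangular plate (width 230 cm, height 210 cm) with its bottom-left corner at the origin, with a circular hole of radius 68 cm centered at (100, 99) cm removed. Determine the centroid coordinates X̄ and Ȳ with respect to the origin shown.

plate: A = 230 × 210 = 48300.00, centroid at (115.00, 105.00).
hole: A = −π·68² = -14526.72, centroid at (100.00, 99.00).
ΣA = 33773.28 cm²
ΣAX̄ = (48300.00)(115.00) + (-14526.72)(100.00) = 4101827.56 cm³
ΣAȲ = (48300.00)(105.00) + (-14526.72)(99.00) = 3633354.28 cm³
X̄ = 4101827.56 / 33773.28 = 121.45 cm
Ȳ = 3633354.28 / 33773.28 = 107.58 cm

X̄ = 121.45 cm, Ȳ = 107.58 cm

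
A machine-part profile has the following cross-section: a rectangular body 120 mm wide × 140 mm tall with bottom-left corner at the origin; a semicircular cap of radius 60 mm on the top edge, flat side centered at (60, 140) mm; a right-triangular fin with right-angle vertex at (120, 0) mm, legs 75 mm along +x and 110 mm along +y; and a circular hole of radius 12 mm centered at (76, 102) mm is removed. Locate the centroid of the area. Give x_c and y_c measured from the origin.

rectangular body: A = 120 × 140 = 16800.00, centroid at (60.00, 70.00).
semicircular top: A = ½π·60² = 5654.87, centroid at (60.00, 165.46).
triangular fin: A = ½·75·110 = 4125.00, centroid at (145.00, 36.67).
hole: A = −π·12² = -452.39, centroid at (76.00, 102.00).
ΣA = 26127.48 mm², ΣAx_c = 1911035.42 mm³, ΣAy_c = 2216787.64 mm³.
x_c = 1911035.42/26127.48 = 73.14 mm; y_c = 2216787.64/26127.48 = 84.85 mm.

x_c = 73.14 mm, y_c = 84.85 mm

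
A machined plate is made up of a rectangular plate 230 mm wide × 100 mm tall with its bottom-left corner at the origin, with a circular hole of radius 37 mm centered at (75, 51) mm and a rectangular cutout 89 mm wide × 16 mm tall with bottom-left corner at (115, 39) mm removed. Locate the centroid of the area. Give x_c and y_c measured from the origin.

Part | A | x̄ᵢ | ȳᵢ | A·x̄ᵢ | A·ȳᵢ
plate | 23000.00 | 115.00 | 50.00 | 2645000.00 | 1150000.00
hole 1 | -4300.84 | 75.00 | 51.00 | -322563.03 | -219342.86
hole 2 | -1424.00 | 159.50 | 47.00 | -227128.00 | -66928.00
Σ | 17275.16 |  |  | 2095308.97 | 863729.14
x_c = 2095308.97 / 17275.16 = 121.29 mm
y_c = 863729.14 / 17275.16 = 50.00 mm

x_c = 121.29 mm, y_c = 50.00 mm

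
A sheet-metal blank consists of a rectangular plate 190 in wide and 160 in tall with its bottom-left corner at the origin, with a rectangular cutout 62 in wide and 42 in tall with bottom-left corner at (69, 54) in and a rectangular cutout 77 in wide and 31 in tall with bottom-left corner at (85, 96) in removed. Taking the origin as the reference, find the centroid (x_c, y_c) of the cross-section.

plate: A = 190 × 160 = 30400.00, centroid at (95.00, 80.00).
hole 1: A = −(62 × 42) = -2604.00, centroid at (100.00, 75.00).
hole 2: A = −(77 × 31) = -2387.00, centroid at (123.50, 111.50).
ΣA = 25409.00 in², ΣAx_c = 2332805.50 in³, ΣAy_c = 1970549.50 in³.
x_c = 2332805.50/25409.00 = 91.81 in; y_c = 1970549.50/25409.00 = 77.55 in.

x_c = 91.81 in, y_c = 77.55 in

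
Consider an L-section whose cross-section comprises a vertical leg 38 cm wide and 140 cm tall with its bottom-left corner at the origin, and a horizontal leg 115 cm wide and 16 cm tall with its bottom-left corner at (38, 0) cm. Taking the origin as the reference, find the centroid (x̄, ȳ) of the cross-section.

x̄ = 38.66 cm, ȳ = 54.07 cm

vertical leg: A = 38 × 140 = 5320.00, centroid at (19.00, 70.00).
horizontal leg: A = 115 × 16 = 1840.00, centroid at (95.50, 8.00).
ΣA = 7160.00 cm²
ΣAx̄ = (5320.00)(19.00) + (1840.00)(95.50) = 276800.00 cm³
ΣAȳ = (5320.00)(70.00) + (1840.00)(8.00) = 387120.00 cm³
x̄ = 276800.00 / 7160.00 = 38.66 cm
ȳ = 387120.00 / 7160.00 = 54.07 cm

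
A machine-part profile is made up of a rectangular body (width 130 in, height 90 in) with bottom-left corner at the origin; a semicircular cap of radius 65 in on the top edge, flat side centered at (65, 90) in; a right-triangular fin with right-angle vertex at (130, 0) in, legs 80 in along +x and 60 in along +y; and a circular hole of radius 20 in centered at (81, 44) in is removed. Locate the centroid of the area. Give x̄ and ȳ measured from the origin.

rectangular body: A = 130 × 90 = 11700.00, centroid at (65.00, 45.00).
semicircular top: A = ½π·65² = 6636.61, centroid at (65.00, 117.59).
triangular fin: A = ½·80·60 = 2400.00, centroid at (156.67, 20.00).
hole: A = −π·20² = -1256.64, centroid at (81.00, 44.00).
ΣA = 19479.98 in²
ΣAx̄ = (11700.00)(65.00) + (6636.61)(65.00) + (2400.00)(156.67) + (-1256.64)(81.00) = 1466092.34 in³
ΣAȳ = (11700.00)(45.00) + (6636.61)(117.59) + (2400.00)(20.00) + (-1256.64)(44.00) = 1299586.61 in³
x̄ = 1466092.34 / 19479.98 = 75.26 in
ȳ = 1299586.61 / 19479.98 = 66.71 in

x̄ = 75.26 in, ȳ = 66.71 in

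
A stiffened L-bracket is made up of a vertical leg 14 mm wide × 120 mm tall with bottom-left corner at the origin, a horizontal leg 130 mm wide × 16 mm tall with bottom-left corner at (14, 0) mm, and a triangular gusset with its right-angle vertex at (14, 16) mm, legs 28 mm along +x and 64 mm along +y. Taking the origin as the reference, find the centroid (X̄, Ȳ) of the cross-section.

X̄ = 42.31 mm, Ȳ = 32.41 mm

vertical leg: A = 14 × 120 = 1680.00, centroid at (7.00, 60.00).
horizontal leg: A = 130 × 16 = 2080.00, centroid at (79.00, 8.00).
gusset: A = ½·28·64 = 896.00, centroid at (23.33, 37.33).
ΣA = 4656.00 mm²
ΣAX̄ = (1680.00)(7.00) + (2080.00)(79.00) + (896.00)(23.33) = 196986.67 mm³
ΣAȲ = (1680.00)(60.00) + (2080.00)(8.00) + (896.00)(37.33) = 150890.67 mm³
X̄ = 196986.67 / 4656.00 = 42.31 mm
Ȳ = 150890.67 / 4656.00 = 32.41 mm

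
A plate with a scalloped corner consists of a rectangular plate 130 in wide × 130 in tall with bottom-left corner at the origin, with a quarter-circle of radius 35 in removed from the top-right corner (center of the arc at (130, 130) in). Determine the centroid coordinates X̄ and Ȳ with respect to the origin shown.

X̄ = 61.97 in, Ȳ = 61.97 in

plate: A = 130 × 130 = 16900.00, centroid at (65.00, 65.00).
removed quarter-circle: A = −¼π·35² = -962.11, centroid at (115.15, 115.15).
ΣA = 15937.89 in², ΣAX̄ = 987717.01 in³, ΣAȲ = 987717.01 in³.
X̄ = 987717.01/15937.89 = 61.97 in; Ȳ = 987717.01/15937.89 = 61.97 in.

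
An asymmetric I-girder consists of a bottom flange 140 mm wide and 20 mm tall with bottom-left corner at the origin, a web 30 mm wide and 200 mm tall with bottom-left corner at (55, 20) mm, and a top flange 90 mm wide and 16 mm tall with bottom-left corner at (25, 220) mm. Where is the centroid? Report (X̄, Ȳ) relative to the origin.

X̄ = 70.00 mm, Ȳ = 105.11 mm

bottom flange: A = 140 × 20 = 2800.00, centroid at (70.00, 10.00).
web: A = 30 × 200 = 6000.00, centroid at (70.00, 120.00).
top flange: A = 90 × 16 = 1440.00, centroid at (70.00, 228.00).
ΣA = 10240.00 mm², ΣAX̄ = 716800.00 mm³, ΣAȲ = 1076320.00 mm³.
X̄ = 716800.00/10240.00 = 70.00 mm; Ȳ = 1076320.00/10240.00 = 105.11 mm.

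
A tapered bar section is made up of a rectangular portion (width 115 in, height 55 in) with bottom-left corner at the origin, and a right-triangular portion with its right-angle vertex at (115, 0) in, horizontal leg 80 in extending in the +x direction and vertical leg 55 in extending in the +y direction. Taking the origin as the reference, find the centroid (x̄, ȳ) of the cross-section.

Part | A | x̄ᵢ | ȳᵢ | A·x̄ᵢ | A·ȳᵢ
rectangular portion | 6325.00 | 57.50 | 27.50 | 363687.50 | 173937.50
triangular portion | 2200.00 | 141.67 | 18.33 | 311666.67 | 40333.33
Σ | 8525.00 |  |  | 675354.17 | 214270.83
x̄ = 675354.17 / 8525.00 = 79.22 in
ȳ = 214270.83 / 8525.00 = 25.13 in

x̄ = 79.22 in, ȳ = 25.13 in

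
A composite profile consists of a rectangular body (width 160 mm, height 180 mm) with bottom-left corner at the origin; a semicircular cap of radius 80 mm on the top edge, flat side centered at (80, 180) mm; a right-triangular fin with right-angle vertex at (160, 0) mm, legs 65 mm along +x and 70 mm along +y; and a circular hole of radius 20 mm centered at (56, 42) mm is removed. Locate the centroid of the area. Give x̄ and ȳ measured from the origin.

x̄ = 86.56 mm, ȳ = 118.96 mm

Part | A | x̄ᵢ | ȳᵢ | A·x̄ᵢ | A·ȳᵢ
rectangular body | 28800.00 | 80.00 | 90.00 | 2304000.00 | 2592000.00
semicircular top | 10053.10 | 80.00 | 213.95 | 804247.72 | 2150890.70
triangular fin | 2275.00 | 181.67 | 23.33 | 413291.67 | 53083.33
hole | -1256.64 | 56.00 | 42.00 | -70371.68 | -52778.76
Σ | 39871.46 |  |  | 3451167.71 | 4743195.28
x̄ = 3451167.71 / 39871.46 = 86.56 mm
ȳ = 4743195.28 / 39871.46 = 118.96 mm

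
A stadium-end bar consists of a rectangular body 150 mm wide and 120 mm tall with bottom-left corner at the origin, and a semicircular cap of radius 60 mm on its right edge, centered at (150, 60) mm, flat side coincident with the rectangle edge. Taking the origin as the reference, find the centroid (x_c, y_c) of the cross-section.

x_c = 99.02 mm, y_c = 60.00 mm

rectangular body: A = 150 × 120 = 18000.00, centroid at (75.00, 60.00).
semicircular end: A = ½π·60² = 5654.87, centroid at (175.46, 60.00).
ΣA = 23654.87 mm², ΣAx_c = 2342230.02 mm³, ΣAy_c = 1419292.01 mm³.
x_c = 2342230.02/23654.87 = 99.02 mm; y_c = 1419292.01/23654.87 = 60.00 mm.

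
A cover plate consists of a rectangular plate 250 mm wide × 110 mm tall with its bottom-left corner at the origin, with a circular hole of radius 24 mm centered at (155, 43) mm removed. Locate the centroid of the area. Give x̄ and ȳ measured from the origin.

x̄ = 122.89 mm, ȳ = 55.85 mm

plate: A = 250 × 110 = 27500.00, centroid at (125.00, 55.00).
hole: A = −π·24² = -1809.56, centroid at (155.00, 43.00).
ΣA = 25690.44 mm²
ΣAx̄ = (27500.00)(125.00) + (-1809.56)(155.00) = 3157018.61 mm³
ΣAȳ = (27500.00)(55.00) + (-1809.56)(43.00) = 1434689.03 mm³
x̄ = 3157018.61 / 25690.44 = 122.89 mm
ȳ = 1434689.03 / 25690.44 = 55.85 mm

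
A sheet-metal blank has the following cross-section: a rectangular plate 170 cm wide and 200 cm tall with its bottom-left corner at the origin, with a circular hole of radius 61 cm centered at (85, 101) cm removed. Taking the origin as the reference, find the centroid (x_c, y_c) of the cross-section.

plate: A = 170 × 200 = 34000.00, centroid at (85.00, 100.00).
hole: A = −π·61² = -11689.87, centroid at (85.00, 101.00).
ΣA = 22310.13 cm², ΣAx_c = 1896361.37 cm³, ΣAy_c = 2219323.51 cm³.
x_c = 1896361.37/22310.13 = 85.00 cm; y_c = 2219323.51/22310.13 = 99.48 cm.

x_c = 85.00 cm, y_c = 99.48 cm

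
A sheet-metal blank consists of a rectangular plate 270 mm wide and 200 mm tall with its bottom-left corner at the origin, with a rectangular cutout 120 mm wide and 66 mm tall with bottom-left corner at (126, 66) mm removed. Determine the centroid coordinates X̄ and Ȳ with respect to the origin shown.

X̄ = 126.23 mm, Ȳ = 100.17 mm

plate: A = 270 × 200 = 54000.00, centroid at (135.00, 100.00).
hole: A = −(120 × 66) = -7920.00, centroid at (186.00, 99.00).
ΣA = 46080.00 mm², ΣAX̄ = 5816880.00 mm³, ΣAȲ = 4615920.00 mm³.
X̄ = 5816880.00/46080.00 = 126.23 mm; Ȳ = 4615920.00/46080.00 = 100.17 mm.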